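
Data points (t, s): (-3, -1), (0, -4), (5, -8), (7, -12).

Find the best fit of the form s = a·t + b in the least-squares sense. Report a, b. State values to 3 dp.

With design matrix A, AᵀA = [[83, 9]; [9, 4]] and Aᵀs = [-121, -25]ᵀ.
Δ = 83·4 − 9² = 251.
a = ((-121)·4 − 9·(-25))/251 = -259/251; b = (83·(-25) − 9·(-121))/251 = -986/251.

a = -1.032, b = -3.928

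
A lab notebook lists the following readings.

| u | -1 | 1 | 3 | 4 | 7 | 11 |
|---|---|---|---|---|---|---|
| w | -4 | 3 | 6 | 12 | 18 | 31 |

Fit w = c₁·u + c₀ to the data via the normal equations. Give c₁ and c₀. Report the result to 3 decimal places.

c₁ = 2.855, c₀ = -0.894

Normal-equation sums: Σu·u = 197, Σu = 25, Σ1 = 6.
Moment sums: Σu·w = 540, Σw = 66.
Normal equations: [[197, 25]; [25, 6]]·[c₁, c₀]ᵀ = [540, 66]ᵀ.
Δ = 197·6 − 25² = 557.
c₁ = (540·6 − 25·66)/557 = 1590/557; c₀ = (197·66 − 25·540)/557 = -498/557.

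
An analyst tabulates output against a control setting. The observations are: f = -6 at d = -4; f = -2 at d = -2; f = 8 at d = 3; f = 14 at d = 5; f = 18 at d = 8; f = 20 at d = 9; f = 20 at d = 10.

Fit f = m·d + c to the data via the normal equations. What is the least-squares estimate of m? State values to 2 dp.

Sums needed: Σd·d = 299, Σd = 29, Σ1 = 7.
Moment sums: Σd·f = 646, Σf = 72.
Eliminating c: 7·(row 1) − 29·(row 2) gives 1252·m = 7·646 − 29·72 = 2434, so m = 1217/626.
Then c = (72 − 29·(1217/626))/7 = 1397/626.

m = 1.94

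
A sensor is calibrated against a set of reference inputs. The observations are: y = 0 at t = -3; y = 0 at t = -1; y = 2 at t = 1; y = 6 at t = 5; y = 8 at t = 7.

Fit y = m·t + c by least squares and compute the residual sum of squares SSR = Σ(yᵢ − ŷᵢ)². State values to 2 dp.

Entries of MᵀM: Σt·t = 85, Σt = 9, Σ1 = 5.
For Mᵀy: Σt·y = 88, Σy = 16.
So MᵀM·[m, c]ᵀ = Mᵀy: [[85, 9]; [9, 5]]·[m, c]ᵀ = [88, 16]ᵀ.
Δ = 85·5 − 9² = 344.
m = (88·5 − 9·16)/344 = 37/43; c = (85·16 − 9·88)/344 = 71/43.
Residuals: 40/43, -34/43, -22/43, 2/43, 14/43; SSR = 80/43.

SSR = 1.86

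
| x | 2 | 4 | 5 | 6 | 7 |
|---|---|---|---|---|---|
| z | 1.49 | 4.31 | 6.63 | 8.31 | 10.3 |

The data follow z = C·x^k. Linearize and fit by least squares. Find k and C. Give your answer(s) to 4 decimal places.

With ln zᵢ as the transformed response and ln xᵢ as the regressor:
Σln x = 7.4265, Σ(ln x)² = 11.9895, Σln z = 8.2009, Σln x·ln z = 13.6782.
Normal system: [[11.9895, 7.4265]; [7.4265, 5]]·[k, ln C]ᵀ = [13.6782, 8.2009]ᵀ.
Δ = 11.9895·5 − (7.4265)² = 4.7940; k = (13.6782·5 − 7.4265·8.2009)/4.7940 = 1.56168, ln C = (11.9895·8.2009 − 7.4265·13.6782)/4.7940 = -0.67939, so C = exp(-0.67939) = 0.50693.

k = 1.5617, C = 0.5069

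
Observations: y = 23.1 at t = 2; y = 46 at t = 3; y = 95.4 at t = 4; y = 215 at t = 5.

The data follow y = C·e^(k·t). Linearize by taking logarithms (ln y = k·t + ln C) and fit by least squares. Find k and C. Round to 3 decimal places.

Taking logs, ln y = k·t + ln C, so regress ln y on t.
Σt = 14.0000, Σ(t)² = 54.0000, Σln y = 16.8972, Σt·ln y = 62.8511.
Equations: 54.0000·k + 14.0000·ln C = 62.8511;  14.0000·k + 4·ln C = 16.8972.
Slope k = (n·Σt·ln y − Σt·Σln y)/(n·Σ(t)² − (Σt)²) = (4·62.8511 − 14.0000·16.8972)/20.0000 = 0.74219; ln C = (Σln y − k·Σt)/n = 1.62665, so C = exp(1.62665) = 5.08680.

k = 0.742, C = 5.087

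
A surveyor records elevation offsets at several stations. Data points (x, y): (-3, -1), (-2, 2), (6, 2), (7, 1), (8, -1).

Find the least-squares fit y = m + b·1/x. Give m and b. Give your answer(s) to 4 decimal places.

From the data, Σ1 = 5, Σ1/x = -67/168, Σ1/x·1/x = 11993/28224.
For Aᵀy: Σy = 3, Σ1/x·y = -53/168.
AᵀA·[m, b]ᵀ = Aᵀy becomes [[5, -67/168]; [-67/168, 11993/28224]]·[m, b]ᵀ = [3, -53/168]ᵀ.
Determinant 5·(11993/28224) − (-67/168)² = 1541/784.
m = (3·(11993/28224) − (-67/168)·(-53/168))/(1541/784) = 121/207; b = (5·(-53/168) − (-67/168)·3)/(1541/784) = -896/4623.

m = 0.5845, b = -0.1938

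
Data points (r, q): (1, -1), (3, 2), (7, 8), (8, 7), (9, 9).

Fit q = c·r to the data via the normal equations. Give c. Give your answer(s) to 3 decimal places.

c = 0.971

Compute the Gram sums: Σr·r = 204.
And Σr·q = 198.
So MᵀM·[c]ᵀ = Mᵀq: [[204]]·[c]ᵀ = [198]ᵀ.
Hence c = 198 / 204 ≈ 0.970588.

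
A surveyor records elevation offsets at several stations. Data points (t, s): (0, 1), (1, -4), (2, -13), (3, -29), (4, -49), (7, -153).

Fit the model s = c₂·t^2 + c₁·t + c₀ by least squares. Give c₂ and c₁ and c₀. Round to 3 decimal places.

c₂ = -3.075, c₁ = -0.331, c₀ = 0.260

The normal system AᵀA·[c₂, c₁, c₀]ᵀ = Aᵀs is [[2755, 443, 79]; [443, 79, 17]; [79, 17, 6]]·[c₂, c₁, c₀]ᵀ = [-8598, -1384, -247]ᵀ.
Solving the 3×3 system (Gaussian elimination) gives c₂ = -4465/1452, c₁ = -481/1452, c₀ = 63/242.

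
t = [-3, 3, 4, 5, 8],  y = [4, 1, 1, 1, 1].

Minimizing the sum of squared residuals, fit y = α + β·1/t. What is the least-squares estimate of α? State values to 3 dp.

Normal-equation sums: Σ1 = 5, Σ1/t = 23/40, Σ1/t·1/t = 4901/14400.
Right-hand side: Σy = 8, Σ1/t·y = -17/40.
det = 5·(4901/14400) − (23/40)² = 617/450.
α = (8·(4901/14400) − (23/40)·(-17/40))/(617/450) = 42727/19744; β = (5·(-17/40) − (23/40)·8)/(617/450) = -12105/2468.

α = 2.164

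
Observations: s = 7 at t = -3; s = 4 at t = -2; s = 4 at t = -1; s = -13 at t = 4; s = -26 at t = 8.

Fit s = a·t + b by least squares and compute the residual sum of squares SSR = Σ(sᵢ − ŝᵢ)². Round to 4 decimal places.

SSR = 6.6336

Normal-equation sums: Σt·t = 94, Σt = 6, Σ1 = 5.
For Aᵀs: Σt·s = -293, Σs = -24.
Normal equations: [[94, 6]; [6, 5]]·[a, b]ᵀ = [-293, -24]ᵀ.
det = 94·5 − 6² = 434.
a = ((-293)·5 − 6·(-24))/434 = -1321/434; b = (94·(-24) − 6·(-293))/434 = -249/217.
Residuals: -61/62, -204/217, 913/434, 10/31, -109/217; SSR = 2879/434.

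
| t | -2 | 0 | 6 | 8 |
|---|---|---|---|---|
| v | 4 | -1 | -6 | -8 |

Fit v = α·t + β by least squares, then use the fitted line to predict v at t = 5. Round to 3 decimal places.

v̂ = -4.956

From the data, Σt·t = 104, Σt = 12, Σ1 = 4.
And Σt·v = -108, Σv = -11.
MᵀM·[α, β]ᵀ = Mᵀv becomes [[104, 12]; [12, 4]]·[α, β]ᵀ = [-108, -11]ᵀ.
Determinant 104·4 − 12² = 272.
α = ((-108)·4 − 12·(-11))/272 = -75/68; β = (104·(-11) − 12·(-108))/272 = 19/34.
At t = 5: v̂ = (-75/68)·(5) + (19/34)·(1) = -337/68.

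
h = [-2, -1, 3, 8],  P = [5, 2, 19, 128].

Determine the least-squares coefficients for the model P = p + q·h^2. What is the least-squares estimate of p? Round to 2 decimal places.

p = -0.76

Forming XᵀX = [[4, 78]; [78, 4194]] and XᵀP = [154, 8385]ᵀ gives XᵀX·[p, q]ᵀ = XᵀP.
Δ = 4·4194 − 78² = 10692.
p = (154·4194 − 78·8385)/10692 = -151/198; q = (4·8385 − 78·154)/10692 = 598/297.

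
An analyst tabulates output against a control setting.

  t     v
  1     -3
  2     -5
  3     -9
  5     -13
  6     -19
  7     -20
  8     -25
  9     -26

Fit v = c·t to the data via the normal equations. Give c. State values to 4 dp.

c = -2.9480

XᵀX·[c]ᵀ = Xᵀv reads: 269·c = -793.
(Σt·t = 269, Σt·v = -793.)
c = (-793)/269 = -2.94796.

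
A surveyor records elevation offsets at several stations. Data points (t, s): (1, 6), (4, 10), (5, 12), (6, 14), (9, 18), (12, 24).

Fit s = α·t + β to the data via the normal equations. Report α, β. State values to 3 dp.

α = 1.630, β = 3.947

The normal system XᵀX·[α, β]ᵀ = Xᵀs is [[303, 37]; [37, 6]]·[α, β]ᵀ = [640, 84]ᵀ.
Eliminating β: 6·(row 1) − 37·(row 2) gives 449·α = 6·640 − 37·84 = 732, so α = 732/449.
Then β = (84 − 37·(732/449))/6 = 1772/449.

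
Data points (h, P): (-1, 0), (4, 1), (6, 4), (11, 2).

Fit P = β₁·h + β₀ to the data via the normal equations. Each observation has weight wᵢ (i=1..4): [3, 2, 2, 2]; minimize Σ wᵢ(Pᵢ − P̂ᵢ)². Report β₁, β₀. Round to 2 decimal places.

AᵀWA·[β₁, β₀]ᵀ = AᵀWP reads: 349·β₁ + 39·β₀ = 100;  39·β₁ + 9·β₀ = 14.
Eliminating β₀: 9·(row 1) − 39·(row 2) gives 1620·β₁ = 9·100 − 39·14 = 354, so β₁ = 59/270.
Then β₀ = (14 − 39·(59/270))/9 = 493/810.

β₁ = 0.22, β₀ = 0.61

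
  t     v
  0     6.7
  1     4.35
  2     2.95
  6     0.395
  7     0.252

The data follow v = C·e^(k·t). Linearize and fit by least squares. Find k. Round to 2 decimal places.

Let Y = ln v. Fitting Y = k·t + ln C by least squares:
AᵀA = [[90.0000, 16.0000]; [16.0000, 5]], rhs = [-11.5877, 2.1469]ᵀ  (here Σt = 16.0000, Σ(t)² = 90.0000, Σln v = 2.1469, Σt·ln v = -11.5877).
Slope k = (n·Σt·ln v − Σt·Σln v)/(n·Σ(t)² − (Σt)²) = (5·-11.5877 − 16.0000·2.1469)/194.0000 = -0.47572; ln C = (Σln v − k·Σt)/n = 1.95167.

k = -0.48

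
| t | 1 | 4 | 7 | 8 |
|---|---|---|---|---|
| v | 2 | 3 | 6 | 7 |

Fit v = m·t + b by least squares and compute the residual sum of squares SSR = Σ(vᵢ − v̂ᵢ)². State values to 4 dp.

SSR = 0.8667

Entries of AᵀA: Σt·t = 130, Σt = 20, Σ1 = 4.
Right-hand side: Σt·v = 112, Σv = 18.
Normal equations: [[130, 20]; [20, 4]]·[m, b]ᵀ = [112, 18]ᵀ.
Eliminating b: 4·(row 1) − 20·(row 2) gives 120·m = 4·112 − 20·18 = 88, so m = 11/15.
Then b = (18 − 20·(11/15))/4 = 5/6.
Residuals: 13/30, -23/30, 1/30, 3/10; SSR = 13/15.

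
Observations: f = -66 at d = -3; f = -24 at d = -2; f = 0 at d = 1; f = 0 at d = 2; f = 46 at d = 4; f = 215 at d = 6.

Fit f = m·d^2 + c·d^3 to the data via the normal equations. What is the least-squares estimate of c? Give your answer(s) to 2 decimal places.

Forming MᵀM = [[1666, 8558]; [8558, 51610]] and Mᵀf = [7786, 51358]ᵀ gives MᵀM·[m, c]ᵀ = Mᵀf.
Eliminating c: 51610·(row 1) − 8558·(row 2) gives 12742896·m = 51610·7786 − 8558·51358 = -37686304, so m = -2355394/796431.
Then c = (51358 − 8558·(-2355394/796431))/51610 = 1183115/796431.

c = 1.49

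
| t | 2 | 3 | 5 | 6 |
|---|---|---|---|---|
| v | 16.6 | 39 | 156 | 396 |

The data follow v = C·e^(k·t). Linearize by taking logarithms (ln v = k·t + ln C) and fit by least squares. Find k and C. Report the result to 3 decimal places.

Taking logs, ln v = k·t + ln C, so regress ln v on t.
Σt = 16.0000, Σ(t)² = 74.0000, Σln v = 17.5042, Σt·ln v = 77.7473.
Equations: 74.0000·k + 16.0000·ln C = 77.7473;  16.0000·k + 4·ln C = 17.5042.
Solving (det = 40.0000): k = 0.77303, ln C = 1.28393, so C = exp(1.28393) = 3.61081.

k = 0.773, C = 3.611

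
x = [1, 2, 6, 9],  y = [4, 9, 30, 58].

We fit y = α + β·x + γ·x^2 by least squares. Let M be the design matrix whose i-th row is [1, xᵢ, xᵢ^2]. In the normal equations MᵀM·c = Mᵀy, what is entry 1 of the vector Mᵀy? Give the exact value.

101

Entry 1 ↔ basis 1, so (Mᵀy)_{1} = Σᵢ yᵢ = (1)·(4) + (1)·(9) + (1)·(30) + (1)·(58) = 101.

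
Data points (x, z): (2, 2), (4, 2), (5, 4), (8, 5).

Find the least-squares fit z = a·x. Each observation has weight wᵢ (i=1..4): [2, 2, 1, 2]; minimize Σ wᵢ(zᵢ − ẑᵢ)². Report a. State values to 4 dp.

a = 0.6425

Compute the Gram sums: Σwᵢ·x·x = 193.
Moment sums: Σwᵢ·x·z = 124.
So AᵀWA·[a]ᵀ = AᵀWz: [[193]]·[a]ᵀ = [124]ᵀ.
Hence a = 124 / 193 ≈ 0.642487.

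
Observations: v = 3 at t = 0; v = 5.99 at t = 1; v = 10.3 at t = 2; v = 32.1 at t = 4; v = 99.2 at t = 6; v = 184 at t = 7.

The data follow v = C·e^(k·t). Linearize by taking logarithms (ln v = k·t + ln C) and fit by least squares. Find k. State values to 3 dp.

k = 0.578

Let Y = ln v. Fitting Y = k·t + ln C by least squares:
Σt = 20.0000, Σ(t)² = 106.0000, Σln v = 18.5018, Σt·ln v = 84.4172.
Normal system: [[106.0000, 20.0000]; [20.0000, 6]]·[k, ln C]ᵀ = [84.4172, 18.5018]ᵀ.
Δ = 106.0000·6 − (20.0000)² = 236.0000; k = (84.4172·6 − 20.0000·18.5018)/236.0000 = 0.57825, ln C = (106.0000·18.5018 − 20.0000·84.4172)/236.0000 = 1.15612.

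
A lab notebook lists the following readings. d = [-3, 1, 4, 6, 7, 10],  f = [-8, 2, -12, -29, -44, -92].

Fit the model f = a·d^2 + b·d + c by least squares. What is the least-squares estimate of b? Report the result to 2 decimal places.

Setting ∂/∂a … = 0 gives: 14035·a + 1597·b + 211·c = -12662;  1597·a + 211·b + 25·c = -1424;  211·a + 25·b + 6·c = -183.
(Σd^2·d^2 = 14035, Σd^2·d = 1597, Σd^2 = 211, Σd·d = 211, Σd = 25, Σ1 = 6, Σd^2·f = -12662, Σd·f = -1424, Σf = -183.)
Inverting the 3×3 Gram matrix, [a, b, c]ᵀ = [-190351/191400, 93877/191400, 38763/15950]ᵀ.

b = 0.49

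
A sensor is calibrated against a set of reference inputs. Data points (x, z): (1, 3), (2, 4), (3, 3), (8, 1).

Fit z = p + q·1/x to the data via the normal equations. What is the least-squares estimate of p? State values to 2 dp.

Normal-equation sums: Σ1 = 4, Σ1/x = 47/24, Σ1/x·1/x = 793/576.
And Σz = 11, Σ1/x·z = 49/8.
Determinant 4·(793/576) − (47/24)² = 107/64.
p = (11·(793/576) − (47/24)·(49/8))/(107/64) = 1814/963; q = (4·(49/8) − (47/24)·11)/(107/64) = 568/321.

p = 1.88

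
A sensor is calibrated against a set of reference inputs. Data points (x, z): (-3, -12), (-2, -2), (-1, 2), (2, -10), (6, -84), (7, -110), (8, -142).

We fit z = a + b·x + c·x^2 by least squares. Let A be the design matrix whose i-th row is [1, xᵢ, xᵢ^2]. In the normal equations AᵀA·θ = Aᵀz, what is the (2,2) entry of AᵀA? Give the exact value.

167

Row 2 ↔ basis x, column 2 ↔ basis x, so (AᵀA)_{2,2} = Σᵢ (x)·(x) = (-3)·(-3) + (-2)·(-2) + (-1)·(-1) + (2)·(2) + (6)·(6) + (7)·(7) + (8)·(8) = 167.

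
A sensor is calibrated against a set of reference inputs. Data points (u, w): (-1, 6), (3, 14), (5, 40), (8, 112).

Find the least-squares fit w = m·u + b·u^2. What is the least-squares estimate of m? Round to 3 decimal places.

Forming AᵀA = [[99, 663]; [663, 4803]] and Aᵀw = [1132, 8300]ᵀ gives AᵀA·[m, b]ᵀ = Aᵀw.
Eliminating b: 4803·(row 1) − 663·(row 2) gives 35928·m = 4803·1132 − 663·8300 = -65904, so m = -2746/1497.
Then b = (8300 − 663·(-2746/1497))/4803 = 2966/1497.

m = -1.834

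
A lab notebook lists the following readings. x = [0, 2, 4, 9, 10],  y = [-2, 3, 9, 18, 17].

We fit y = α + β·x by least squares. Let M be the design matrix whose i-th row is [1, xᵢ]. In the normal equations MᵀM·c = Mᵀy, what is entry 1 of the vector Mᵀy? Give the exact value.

Entry 1 ↔ basis 1, so (Mᵀy)_{1} = Σᵢ yᵢ = (1)·(-2) + (1)·(3) + (1)·(9) + (1)·(18) + (1)·(17) = 45.

45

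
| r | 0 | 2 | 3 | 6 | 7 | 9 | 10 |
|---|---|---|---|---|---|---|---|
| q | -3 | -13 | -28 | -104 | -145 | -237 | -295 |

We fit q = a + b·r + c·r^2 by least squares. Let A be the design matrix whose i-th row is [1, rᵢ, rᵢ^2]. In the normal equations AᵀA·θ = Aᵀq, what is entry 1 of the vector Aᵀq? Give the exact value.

-825

Entry 1 ↔ basis 1, so (Aᵀq)_{1} = Σᵢ qᵢ = (1)·(-3) + (1)·(-13) + (1)·(-28) + (1)·(-104) + (1)·(-145) + (1)·(-237) + (1)·(-295) = -825.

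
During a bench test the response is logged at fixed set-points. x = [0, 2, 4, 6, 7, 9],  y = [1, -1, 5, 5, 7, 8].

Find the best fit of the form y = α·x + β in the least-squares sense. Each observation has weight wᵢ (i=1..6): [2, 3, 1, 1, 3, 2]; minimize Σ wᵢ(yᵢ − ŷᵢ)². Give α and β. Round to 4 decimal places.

α = 1.0269, β = -0.8732

Forming AᵀWA = [[373, 55]; [55, 12]] and AᵀWy = [335, 46]ᵀ gives AᵀWA·[α, β]ᵀ = AᵀWy.
Eliminating β: 12·(row 1) − 55·(row 2) gives 1451·α = 12·335 − 55·46 = 1490, so α = 1490/1451.
Then β = (46 − 55·(1490/1451))/12 = -1267/1451.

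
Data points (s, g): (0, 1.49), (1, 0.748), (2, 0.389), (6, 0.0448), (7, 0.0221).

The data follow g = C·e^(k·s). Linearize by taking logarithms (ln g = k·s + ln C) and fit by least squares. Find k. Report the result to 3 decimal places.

Taking logs, ln g = k·s + ln C, so regress ln g on s.
Sums: Σs = 16.0000, Σ(s)² = 90.0000, Σln g = -7.7535, Σs·ln g = -47.4972.
Normal system: [[90.0000, 16.0000]; [16.0000, 5]]·[k, ln C]ᵀ = [-47.4972, -7.7535]ᵀ.
Δ = 90.0000·5 − (16.0000)² = 194.0000; k = (-47.4972·5 − 16.0000·-7.7535)/194.0000 = -0.58469, ln C = (90.0000·-7.7535 − 16.0000·-47.4972)/194.0000 = 0.32032.

k = -0.585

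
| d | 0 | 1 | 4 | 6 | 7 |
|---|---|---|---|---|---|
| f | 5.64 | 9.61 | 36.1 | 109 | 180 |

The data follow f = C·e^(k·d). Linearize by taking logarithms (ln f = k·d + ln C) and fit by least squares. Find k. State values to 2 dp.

k = 0.49

With ln fᵢ as the transformed response and dᵢ as the regressor:
AᵀA = [[102.0000, 18.0000]; [18.0000, 5]], rhs = [81.1068, 17.4633]ᵀ  (here Σd = 18.0000, Σ(d)² = 102.0000, Σln f = 17.4633, Σd·ln f = 81.1068).
Δ = 102.0000·5 − (18.0000)² = 186.0000; k = (81.1068·5 − 18.0000·17.4633)/186.0000 = 0.49029, ln C = (102.0000·17.4633 − 18.0000·81.1068)/186.0000 = 1.72760.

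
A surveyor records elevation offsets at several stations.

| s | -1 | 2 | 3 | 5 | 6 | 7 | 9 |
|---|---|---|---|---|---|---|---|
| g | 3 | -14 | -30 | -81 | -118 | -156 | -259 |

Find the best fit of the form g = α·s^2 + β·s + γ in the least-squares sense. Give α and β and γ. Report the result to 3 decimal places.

α = -2.999, β = -2.062, γ = 3.376

Entries of MᵀM: Σs^2·s^2 = 10981, Σs^2·s = 1447, Σs^2 = 205, Σs·s = 205, Σs = 31, Σ1 = 7.
Right-hand side: Σs^2·g = -35219, Σs·g = -4657, Σg = -655.
MᵀM·[α, β, γ]ᵀ = Mᵀg becomes [[10981, 1447, 205]; [1447, 205, 31]; [205, 31, 7]]·[α, β, γ]ᵀ = [-35219, -4657, -655]ᵀ.
Solving the 3×3 system (Gaussian elimination) gives α = -10138/3381, β = -6973/3381, γ = 11414/3381.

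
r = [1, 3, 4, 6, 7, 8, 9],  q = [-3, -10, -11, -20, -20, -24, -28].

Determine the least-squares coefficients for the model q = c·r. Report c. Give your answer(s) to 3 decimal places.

c = -3.051

Compute the Gram sums: Σr·r = 256.
Moment sums: Σr·q = -781.
AᵀA·[c]ᵀ = Aᵀq becomes [[256]]·[c]ᵀ = [-781]ᵀ.
c = (-781)/256 = -3.05078.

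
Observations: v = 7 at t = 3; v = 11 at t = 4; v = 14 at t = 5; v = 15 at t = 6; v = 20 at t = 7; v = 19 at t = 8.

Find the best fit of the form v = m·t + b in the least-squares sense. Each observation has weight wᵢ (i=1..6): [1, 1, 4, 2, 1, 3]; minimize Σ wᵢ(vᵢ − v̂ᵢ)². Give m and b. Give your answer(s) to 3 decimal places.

m = 2.197, b = 2.270

Setting ∂/∂m … = 0 gives: 438·m + 70·b = 1121;  70·m + 12·b = 181.
(Σwᵢ·t·t = 438, Σwᵢ·t = 70, Σwᵢ·1 = 12, Σwᵢ·t·v = 1121, Σwᵢ·v = 181.)
Determinant 438·12 − 70² = 356.
m = (1121·12 − 70·181)/356 = 391/178; b = (438·181 − 70·1121)/356 = 202/89.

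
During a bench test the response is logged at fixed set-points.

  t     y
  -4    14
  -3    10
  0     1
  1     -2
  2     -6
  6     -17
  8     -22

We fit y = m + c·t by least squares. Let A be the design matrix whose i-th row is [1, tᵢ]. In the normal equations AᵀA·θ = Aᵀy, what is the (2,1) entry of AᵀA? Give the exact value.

Row 2 ↔ basis t, column 1 ↔ basis 1, so (AᵀA)_{2,1} = Σᵢ t = (-4)·(1) + (-3)·(1) + (0)·(1) + (1)·(1) + (2)·(1) + (6)·(1) + (8)·(1) = 10.

10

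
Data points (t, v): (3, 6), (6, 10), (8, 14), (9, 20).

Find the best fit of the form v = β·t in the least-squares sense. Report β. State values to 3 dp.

β = 1.947

The normal equations are: 190·β = 370.
(Σt·t = 190, Σt·v = 370.)
β = 370/190 = 1.94737.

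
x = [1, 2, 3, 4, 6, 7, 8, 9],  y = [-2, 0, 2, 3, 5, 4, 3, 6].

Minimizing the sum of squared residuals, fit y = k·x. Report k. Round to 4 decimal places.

The normal equations are: 260·k = 152.
Hence k = 152 / 260 ≈ 0.584615.

k = 0.5846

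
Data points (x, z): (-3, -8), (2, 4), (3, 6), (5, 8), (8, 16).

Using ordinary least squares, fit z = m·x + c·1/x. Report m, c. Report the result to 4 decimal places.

m = 1.8975, c = 1.4766

Setting ∂/∂m … = 0 gives: 111·m + 5·c = 218;  5·m + (7601/14400)·c = 154/15.
Determinant 111·(7601/14400) − 5² = 161237/4800.
m = (218·(7601/14400) − 5·(154/15))/(161237/4800) = 917818/483711; c = (111·(154/15) − 5·218)/(161237/4800) = 238080/161237.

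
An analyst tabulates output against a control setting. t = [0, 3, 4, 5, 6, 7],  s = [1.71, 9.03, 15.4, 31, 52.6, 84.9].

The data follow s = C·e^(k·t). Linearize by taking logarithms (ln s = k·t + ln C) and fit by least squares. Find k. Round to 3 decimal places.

Let Y = ln s. Fitting Y = k·t + ln C by least squares:
Over the data: Σt = 25.0000, Σ(t)² = 135.0000, Σln s = 17.3096, Σt·ln s = 89.5757.
Normal system: [[135.0000, 25.0000]; [25.0000, 6]]·[k, ln C]ᵀ = [89.5757, 17.3096]ᵀ.
Slope k = (n·Σt·ln s − Σt·Σln s)/(n·Σ(t)² − (Σt)²) = (6·89.5757 − 25.0000·17.3096)/185.0000 = 0.56602; ln C = (Σln s − k·Σt)/n = 0.52650.

k = 0.566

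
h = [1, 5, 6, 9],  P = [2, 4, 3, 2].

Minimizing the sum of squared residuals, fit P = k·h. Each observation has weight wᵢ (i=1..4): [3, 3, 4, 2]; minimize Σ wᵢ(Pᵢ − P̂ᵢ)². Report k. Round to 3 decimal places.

k = 0.453

Entries of XᵀWX: Σwᵢ·h·h = 384.
Right-hand side: Σwᵢ·h·P = 174.
XᵀWX·[k]ᵀ = XᵀWP becomes [[384]]·[k]ᵀ = [174]ᵀ.
Hence k = 174 / 384 ≈ 0.453125.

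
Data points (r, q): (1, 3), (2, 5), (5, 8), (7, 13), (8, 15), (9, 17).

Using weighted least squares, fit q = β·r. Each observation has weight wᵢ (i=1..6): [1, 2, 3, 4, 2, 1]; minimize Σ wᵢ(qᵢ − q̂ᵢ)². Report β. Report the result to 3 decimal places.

With design matrix M, MᵀWM = [[489]] and MᵀWq = [900]ᵀ.
β = 900/489 = 1.84049.

β = 1.840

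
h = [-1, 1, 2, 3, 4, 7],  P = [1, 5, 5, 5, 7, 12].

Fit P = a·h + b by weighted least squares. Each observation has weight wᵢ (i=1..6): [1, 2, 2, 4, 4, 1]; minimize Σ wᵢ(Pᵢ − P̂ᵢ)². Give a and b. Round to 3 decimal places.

a = 1.172, b = 2.438

Entries of XᵀWX: Σwᵢ·h·h = 160, Σwᵢ·h = 40, Σwᵢ·1 = 14.
Moment sums: Σwᵢ·h·P = 285, Σwᵢ·P = 81.
Δ = 160·14 − 40² = 640.
a = (285·14 − 40·81)/640 = 75/64; b = (160·81 − 40·285)/640 = 39/16.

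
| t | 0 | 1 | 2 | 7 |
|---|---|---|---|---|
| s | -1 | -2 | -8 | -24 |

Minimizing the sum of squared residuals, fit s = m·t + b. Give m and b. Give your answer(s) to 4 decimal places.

Entries of AᵀA: Σt·t = 54, Σt = 10, Σ1 = 4.
Moment sums: Σt·s = -186, Σs = -35.
Determinant 54·4 − 10² = 116.
m = ((-186)·4 − 10·(-35))/116 = -197/58; b = (54·(-35) − 10·(-186))/116 = -15/58.

m = -3.3966, b = -0.2586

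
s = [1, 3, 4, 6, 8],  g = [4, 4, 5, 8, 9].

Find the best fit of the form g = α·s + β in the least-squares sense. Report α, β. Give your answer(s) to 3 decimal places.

α = 0.822, β = 2.384

Forming MᵀM = [[126, 22]; [22, 5]] and Mᵀg = [156, 30]ᵀ gives MᵀM·[α, β]ᵀ = Mᵀg.
Eliminating β: 5·(row 1) − 22·(row 2) gives 146·α = 5·156 − 22·30 = 120, so α = 60/73.
Then β = (30 − 22·(60/73))/5 = 174/73.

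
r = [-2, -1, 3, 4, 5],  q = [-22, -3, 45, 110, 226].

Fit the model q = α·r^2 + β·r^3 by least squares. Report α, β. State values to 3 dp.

The normal system MᵀM·[α, β]ᵀ = Mᵀq is [[979, 4359]; [4359, 20515]]·[α, β]ᵀ = [7724, 36684]ᵀ.
Eliminating β: 20515·(row 1) − 4359·(row 2) gives 1083304·α = 20515·7724 − 4359·36684 = -1447696, so α = -180962/135413.
Then β = (36684 − 4359·(-180962/135413))/20515 = 280590/135413.

α = -1.336, β = 2.072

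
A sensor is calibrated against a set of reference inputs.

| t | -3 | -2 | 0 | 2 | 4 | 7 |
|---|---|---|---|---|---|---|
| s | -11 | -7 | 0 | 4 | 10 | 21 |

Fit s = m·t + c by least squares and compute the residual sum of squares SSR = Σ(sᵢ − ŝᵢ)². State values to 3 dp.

SSR = 4.435

MᵀM·[m, c]ᵀ = Mᵀs reads: 82·m + 8·c = 242;  8·m + 6·c = 17.
(Σt·t = 82, Σt = 8, Σ1 = 6, Σt·s = 242, Σs = 17.)
Eliminating c: 6·(row 1) − 8·(row 2) gives 428·m = 6·242 − 8·17 = 1316, so m = 329/107.
Then c = (17 − 8·(329/107))/6 = -271/214.
Residuals: -109/214, 89/214, 271/214, -189/214, -221/214, 159/214; SSR = 949/214.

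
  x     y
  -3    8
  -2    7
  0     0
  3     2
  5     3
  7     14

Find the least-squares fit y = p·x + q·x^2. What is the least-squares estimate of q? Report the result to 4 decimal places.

Normal-equation sums: Σx·x = 96, Σx·x^2 = 460, Σx^2·x^2 = 3204.
For Mᵀy: Σx·y = 81, Σx^2·y = 879.
MᵀM·[p, q]ᵀ = Mᵀy becomes [[96, 460]; [460, 3204]]·[p, q]ᵀ = [81, 879]ᵀ.
det = 96·3204 − 460² = 95984.
p = (81·3204 − 460·879)/95984 = -1293/857; q = (96·879 − 460·81)/95984 = 1683/3428.

q = 0.4910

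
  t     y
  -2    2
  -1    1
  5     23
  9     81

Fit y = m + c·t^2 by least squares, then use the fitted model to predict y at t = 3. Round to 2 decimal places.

ŷ = 7.76

Sums needed: Σ1 = 4, Σt^2 = 111, Σt^2·t^2 = 7203.
Right-hand side: Σy = 107, Σt^2·y = 7145.
AᵀA·[m, c]ᵀ = Aᵀy becomes [[4, 111]; [111, 7203]]·[m, c]ᵀ = [107, 7145]ᵀ.
det = 4·7203 − 111² = 16491.
m = (107·7203 − 111·7145)/16491 = -7458/5497; c = (4·7145 − 111·107)/16491 = 16703/16491.
At t = 3: ŷ = (-7458/5497)·(1) + (16703/16491)·(9) = 42651/5497.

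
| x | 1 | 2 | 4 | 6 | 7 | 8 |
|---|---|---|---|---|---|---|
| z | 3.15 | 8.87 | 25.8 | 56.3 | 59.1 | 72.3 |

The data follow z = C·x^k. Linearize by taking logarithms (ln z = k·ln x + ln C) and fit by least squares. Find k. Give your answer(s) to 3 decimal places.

Linearized form: ln z = k·ln x + ln C. From the 6 transformed points,
AᵀA = [[13.7233, 7.8966]; [7.8966, 6]], rhs = [30.0805, 18.9712]ᵀ  (here Σln x = 7.8966, Σ(ln x)² = 13.7233, Σln z = 18.9712, Σln x·ln z = 30.0805).
Slope k = (n·Σln x·ln z − Σln x·Σln z)/(n·Σ(ln x)² − (Σln x)²) = (6·30.0805 − 7.8966·18.9712)/19.9843 = 1.53499; ln C = (Σln z − k·Σln x)/n = 1.14168.

k = 1.535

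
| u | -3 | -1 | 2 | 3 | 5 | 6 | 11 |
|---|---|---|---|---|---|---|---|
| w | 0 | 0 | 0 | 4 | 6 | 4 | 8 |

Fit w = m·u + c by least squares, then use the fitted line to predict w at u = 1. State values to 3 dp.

Normal-equation sums: Σu·u = 205, Σu = 23, Σ1 = 7.
For Mᵀw: Σu·w = 154, Σw = 22.
Eliminating c: 7·(row 1) − 23·(row 2) gives 906·m = 7·154 − 23·22 = 572, so m = 286/453.
Then c = (22 − 23·(286/453))/7 = 484/453.
At u = 1: ŵ = (286/453)·(1) + (484/453)·(1) = 770/453.

ŵ = 1.700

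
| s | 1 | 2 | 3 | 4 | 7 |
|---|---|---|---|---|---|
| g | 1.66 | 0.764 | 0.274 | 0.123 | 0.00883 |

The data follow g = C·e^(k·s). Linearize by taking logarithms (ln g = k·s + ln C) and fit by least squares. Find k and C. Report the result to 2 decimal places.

k = -0.88, C = 4.09

With ln gᵢ as the transformed response and sᵢ as the regressor:
Σs = 17.0000, Σ(s)² = 79.0000, Σln g = -7.8822, Σs·ln g = -45.4049.
Equations: 79.0000·k + 17.0000·ln C = -45.4049;  17.0000·k + 5·ln C = -7.8822.
Solving (det = 106.0000): k = -0.87762, ln C = 1.40748, so C = exp(1.40748) = 4.08563.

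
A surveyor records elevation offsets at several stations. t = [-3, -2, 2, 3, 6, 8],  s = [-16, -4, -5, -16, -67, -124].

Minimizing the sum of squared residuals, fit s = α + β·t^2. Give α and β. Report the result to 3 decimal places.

α = 2.762, β = -1.973

Forming AᵀA = [[6, 126]; [126, 5586]] and Aᵀs = [-232, -10672]ᵀ gives AᵀA·[α, β]ᵀ = Aᵀs.
Eliminating β: 5586·(row 1) − 126·(row 2) gives 17640·α = 5586·(-232) − 126·(-10672) = 48720, so α = 58/21.
Then β = ((-10672) − 126·(58/21))/5586 = -290/147.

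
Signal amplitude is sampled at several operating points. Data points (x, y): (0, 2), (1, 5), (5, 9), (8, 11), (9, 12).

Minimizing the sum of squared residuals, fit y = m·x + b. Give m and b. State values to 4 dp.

m = 1.0215, b = 3.1012

Setting ∂/∂m … = 0 gives: 171·m + 23·b = 246;  23·m + 5·b = 39.
(Σx·x = 171, Σx = 23, Σ1 = 5, Σx·y = 246, Σy = 39.)
Δ = 171·5 − 23² = 326.
m = (246·5 − 23·39)/326 = 333/326; b = (171·39 − 23·246)/326 = 1011/326.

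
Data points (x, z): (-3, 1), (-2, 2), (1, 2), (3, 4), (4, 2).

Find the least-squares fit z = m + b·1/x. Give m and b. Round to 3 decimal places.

m = 2.110, b = 0.598

Sums needed: Σ1 = 5, Σ1/x = 3/4, Σ1/x·1/x = 221/144.
Moment sums: Σz = 11, Σ1/x·z = 5/2.
So MᵀM·[m, b]ᵀ = Mᵀz: [[5, 3/4]; [3/4, 221/144]]·[m, b]ᵀ = [11, 5/2]ᵀ.
Eliminating b: (221/144)·(row 1) − (3/4)·(row 2) gives (64/9)·m = (221/144)·11 − (3/4)·(5/2) = 2161/144, so m = 2161/1024.
Then b = ((5/2) − (3/4)·(2161/1024))/(221/144) = 153/256.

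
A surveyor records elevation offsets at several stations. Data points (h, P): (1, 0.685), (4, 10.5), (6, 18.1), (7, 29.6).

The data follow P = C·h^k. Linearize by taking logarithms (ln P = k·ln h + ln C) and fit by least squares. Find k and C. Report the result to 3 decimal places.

Let Y = ln P. Fitting Y = k·ln h + ln C by least squares:
Over the data: Σln h = 5.1240, Σ(ln h)² = 8.9188, Σln P = 8.2567, Σln h·ln P = 15.0408.
Normal system: [[8.9188, 5.1240]; [5.1240, 4]]·[k, ln C]ᵀ = [15.0408, 8.2567]ᵀ.
Δ = 8.9188·4 − (5.1240)² = 9.4201; k = (15.0408·4 − 5.1240·8.2567)/9.4201 = 1.89551, ln C = (8.9188·8.2567 − 5.1240·15.0408)/9.4201 = -0.36396, so C = exp(-0.36396) = 0.69492.

k = 1.896, C = 0.695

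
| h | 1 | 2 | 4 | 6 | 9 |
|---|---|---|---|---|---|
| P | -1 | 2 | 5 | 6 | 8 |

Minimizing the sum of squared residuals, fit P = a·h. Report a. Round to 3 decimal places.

The normal system XᵀX·[a]ᵀ = XᵀP is [[138]]·[a]ᵀ = [131]ᵀ.
a = 131/138 = 0.949275.

a = 0.949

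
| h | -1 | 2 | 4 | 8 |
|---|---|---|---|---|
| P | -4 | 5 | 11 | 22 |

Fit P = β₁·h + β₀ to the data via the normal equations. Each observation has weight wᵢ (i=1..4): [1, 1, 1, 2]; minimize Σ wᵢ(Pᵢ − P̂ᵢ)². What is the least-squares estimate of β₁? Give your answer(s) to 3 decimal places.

The normal equations are: 149·β₁ + 21·β₀ = 410;  21·β₁ + 5·β₀ = 56.
(Σwᵢ·h·h = 149, Σwᵢ·h = 21, Σwᵢ·1 = 5, Σwᵢ·h·P = 410, Σwᵢ·P = 56.)
Determinant 149·5 − 21² = 304.
β₁ = (410·5 − 21·56)/304 = 23/8; β₀ = (149·56 − 21·410)/304 = -7/8.

β₁ = 2.875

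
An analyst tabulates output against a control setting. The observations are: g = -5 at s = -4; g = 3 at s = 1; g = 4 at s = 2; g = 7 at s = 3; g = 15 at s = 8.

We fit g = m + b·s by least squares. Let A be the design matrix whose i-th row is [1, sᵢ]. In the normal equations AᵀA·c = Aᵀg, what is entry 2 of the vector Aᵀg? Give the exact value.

Entry 2 ↔ basis s, so (Aᵀg)_{2} = Σᵢ (s)·gᵢ = (-4)·(-5) + (1)·(3) + (2)·(4) + (3)·(7) + (8)·(15) = 172.

172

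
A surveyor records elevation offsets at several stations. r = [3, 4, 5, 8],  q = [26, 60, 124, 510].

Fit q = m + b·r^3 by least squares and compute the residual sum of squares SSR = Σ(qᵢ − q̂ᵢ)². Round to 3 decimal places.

SSR = 5.996

XᵀX·[m, b]ᵀ = Xᵀq reads: 4·m + 728·b = 720;  728·m + 282594·b = 281162.
Eliminating b: 282594·(row 1) − 728·(row 2) gives 600392·m = 282594·720 − 728·281162 = -1218256, so m = -11714/5773.
Then b = (281162 − 728·(-11714/5773))/282594 = 75061/75049.
Residuals: 76909/75049, -148682/75049, 75733/75049, -3960/75049; SSR = 450006/75049.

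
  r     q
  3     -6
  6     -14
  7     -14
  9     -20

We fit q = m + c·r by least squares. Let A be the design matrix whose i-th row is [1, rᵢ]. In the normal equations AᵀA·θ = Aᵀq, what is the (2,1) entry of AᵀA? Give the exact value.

25

Row 2 ↔ basis r, column 1 ↔ basis 1, so (AᵀA)_{2,1} = Σᵢ r = (3)·(1) + (6)·(1) + (7)·(1) + (9)·(1) = 25.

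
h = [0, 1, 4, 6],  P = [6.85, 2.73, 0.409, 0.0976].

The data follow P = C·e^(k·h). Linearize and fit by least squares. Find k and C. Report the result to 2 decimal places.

k = -0.69, C = 6.22

Let Y = ln P. Fitting Y = k·h + ln C by least squares:
XᵀX = [[53.0000, 11.0000]; [11.0000, 4]], rhs = [-16.5331, -0.2924]ᵀ  (here Σh = 11.0000, Σ(h)² = 53.0000, Σln P = -0.2924, Σh·ln P = -16.5331).
Slope k = (n·Σh·ln P − Σh·Σln P)/(n·Σ(h)² − (Σh)²) = (4·-16.5331 − 11.0000·-0.2924)/91.0000 = -0.69139; ln C = (Σln P − k·Σh)/n = 1.82823, so C = exp(1.82823) = 6.22286.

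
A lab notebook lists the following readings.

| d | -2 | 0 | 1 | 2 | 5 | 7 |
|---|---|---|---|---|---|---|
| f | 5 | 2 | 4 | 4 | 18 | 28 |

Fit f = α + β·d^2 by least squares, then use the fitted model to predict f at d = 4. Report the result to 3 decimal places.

f̂ = 11.321

With design matrix X, XᵀX = [[6, 83]; [83, 3059]] and Xᵀf = [61, 1862]ᵀ.
Δ = 6·3059 − 83² = 11465.
α = (61·3059 − 83·1862)/11465 = 32053/11465; β = (6·1862 − 83·61)/11465 = 6109/11465.
At d = 4: f̂ = (32053/11465)·(1) + (6109/11465)·(16) = 129797/11465.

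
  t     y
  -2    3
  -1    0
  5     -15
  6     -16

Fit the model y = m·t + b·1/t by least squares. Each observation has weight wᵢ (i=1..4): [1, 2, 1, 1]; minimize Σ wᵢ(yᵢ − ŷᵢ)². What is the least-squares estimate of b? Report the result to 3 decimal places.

b = 3.107

XᵀWX·[m, b]ᵀ = XᵀWy reads: 67·m + 5·b = -177;  5·m + (1043/450)·b = -43/6.
Δ = 67·(1043/450) − 5² = 58631/450.
m = ((-177)·(1043/450) − 5·(-43/6))/(58631/450) = -168486/58631; b = (67·(-43/6) − 5·(-177))/(58631/450) = 182175/58631.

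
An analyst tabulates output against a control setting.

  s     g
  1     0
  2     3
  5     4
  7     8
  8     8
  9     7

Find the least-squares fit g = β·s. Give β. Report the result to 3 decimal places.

Setting ∂/∂β … = 0 gives: 224·β = 209.
β = 209/224 = 0.933036.

β = 0.933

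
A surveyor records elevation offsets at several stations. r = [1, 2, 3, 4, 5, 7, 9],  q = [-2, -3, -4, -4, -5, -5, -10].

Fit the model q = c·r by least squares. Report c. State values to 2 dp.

Forming MᵀM = [[185]] and Mᵀq = [-186]ᵀ gives MᵀM·[c]ᵀ = Mᵀq.
Hence c = -186 / 185 ≈ -1.00541.

c = -1.01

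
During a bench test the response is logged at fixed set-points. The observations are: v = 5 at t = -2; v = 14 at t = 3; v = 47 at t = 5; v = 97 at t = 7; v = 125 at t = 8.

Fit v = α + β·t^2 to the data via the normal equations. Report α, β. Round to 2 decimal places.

α = -3.47, β = 2.02

Forming XᵀX = [[5, 151]; [151, 7219]] and Xᵀv = [288, 14074]ᵀ gives XᵀX·[α, β]ᵀ = Xᵀv.
Determinant 5·7219 − 151² = 13294.
α = (288·7219 − 151·14074)/13294 = -23051/6647; β = (5·14074 − 151·288)/13294 = 13441/6647.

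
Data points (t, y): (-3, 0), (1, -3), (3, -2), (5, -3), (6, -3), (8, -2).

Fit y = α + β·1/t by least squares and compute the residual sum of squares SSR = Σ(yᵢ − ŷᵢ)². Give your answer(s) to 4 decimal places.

From the data, Σ1 = 6, Σ1/t = 179/120, Σ1/t·1/t = 2089/1600.
Right-hand side: Σy = -13, Σ1/t·y = -301/60.
So MᵀM·[α, β]ᵀ = Mᵀy: [[6, 179/120]; [179/120, 2089/1600]]·[α, β]ᵀ = [-13, -301/60]ᵀ.
det = 6·(2089/1600) − (179/120)² = 16153/2880.
α = ((-13)·(2089/1600) − (179/120)·(-301/60))/(16153/2880) = -27331/16153; β = (6·(-301/60) − (179/120)·(-13))/(16153/2880) = -30840/16153.
Residuals: 17051/16153, 9712/16153, 5305/16153, -14960/16153, -15988/16153, -1120/16153; SSR = 55338/16153.

SSR = 3.4259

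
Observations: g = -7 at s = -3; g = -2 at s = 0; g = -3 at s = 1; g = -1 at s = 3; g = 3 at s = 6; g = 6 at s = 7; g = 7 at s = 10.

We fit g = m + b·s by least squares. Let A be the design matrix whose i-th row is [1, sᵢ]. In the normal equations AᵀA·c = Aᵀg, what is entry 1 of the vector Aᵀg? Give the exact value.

3

Entry 1 ↔ basis 1, so (Aᵀg)_{1} = Σᵢ gᵢ = (1)·(-7) + (1)·(-2) + (1)·(-3) + (1)·(-1) + (1)·(3) + (1)·(6) + (1)·(7) = 3.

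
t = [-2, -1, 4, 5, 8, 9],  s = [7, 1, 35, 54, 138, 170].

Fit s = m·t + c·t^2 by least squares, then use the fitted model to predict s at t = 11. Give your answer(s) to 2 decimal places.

Setting ∂/∂m … = 0 gives: 191·m + 1421·c = 3029;  1421·m + 11555·c = 24541.
Eliminating c: 11555·(row 1) − 1421·(row 2) gives 187764·m = 11555·3029 − 1421·24541 = 127334, so m = 63667/93882.
Then c = (24541 − 1421·(63667/93882))/11555 = 191561/93882.
At t = 11: ŝ = (63667/93882)·(11) + (191561/93882)·(121) = 11939609/46941.

ŝ = 254.35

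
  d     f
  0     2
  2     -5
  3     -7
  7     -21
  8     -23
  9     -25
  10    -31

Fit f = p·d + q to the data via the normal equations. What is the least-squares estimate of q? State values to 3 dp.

q = 1.932

From the data, Σd·d = 307, Σd = 39, Σ1 = 7.
For Xᵀf: Σd·f = -897, Σf = -110.
Eliminating q: 7·(row 1) − 39·(row 2) gives 628·p = 7·(-897) − 39·(-110) = -1989, so p = -1989/628.
Then q = ((-110) − 39·(-1989/628))/7 = 1213/628.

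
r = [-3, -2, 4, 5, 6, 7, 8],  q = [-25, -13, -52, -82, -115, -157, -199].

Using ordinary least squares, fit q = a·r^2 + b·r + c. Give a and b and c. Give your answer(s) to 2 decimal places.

From the data, Σr^2·r^2 = 8771, Σr^2·r = 1225, Σr^2 = 203, Σr·r = 203, Σr = 25, Σ1 = 7.
For Mᵀq: Σr^2·q = -27728, Σr·q = -3898, Σq = -643.
MᵀM·[a, b, c]ᵀ = Mᵀq becomes [[8771, 1225, 203]; [1225, 203, 25]; [203, 25, 7]]·[a, b, c]ᵀ = [-27728, -3898, -643]ᵀ.
Inverting the 3×3 Gram matrix, [a, b, c]ᵀ = [-8453/2842, -817/812, -233/116]ᵀ.

a = -2.97, b = -1.01, c = -2.01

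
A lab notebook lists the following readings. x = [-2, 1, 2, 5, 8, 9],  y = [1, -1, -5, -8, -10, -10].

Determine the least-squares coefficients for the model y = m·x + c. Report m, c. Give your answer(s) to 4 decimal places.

With design matrix A, AᵀA = [[179, 23]; [23, 6]] and Aᵀy = [-223, -33]ᵀ.
Eliminating c: 6·(row 1) − 23·(row 2) gives 545·m = 6·(-223) − 23·(-33) = -579, so m = -579/545.
Then c = ((-33) − 23·(-579/545))/6 = -778/545.

m = -1.0624, c = -1.4275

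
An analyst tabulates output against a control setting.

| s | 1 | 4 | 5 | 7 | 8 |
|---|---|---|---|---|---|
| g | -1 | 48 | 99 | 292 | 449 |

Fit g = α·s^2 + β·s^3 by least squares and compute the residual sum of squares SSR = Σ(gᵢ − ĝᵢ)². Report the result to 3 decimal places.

The normal equations are: 7379·α + 53725·β = 46286;  53725·α + 399515·β = 345490.
(Σs^2·s^2 = 7379, Σs^2·s^3 = 53725, Σs^3·s^3 = 399515, Σs^2·g = 46286, Σs^3·g = 345490.)
Determinant 7379·399515 − 53725² = 61645560.
α = (46286·399515 − 53725·345490)/61645560 = -579158/513713; β = (7379·345490 − 53725·46286)/61645560 = 522128/513713.
Residuals: -456683/513713, 508560/513713, 70537/513713, -706966/513713, 393713/513713; SSR = 2193791/513713.

SSR = 4.270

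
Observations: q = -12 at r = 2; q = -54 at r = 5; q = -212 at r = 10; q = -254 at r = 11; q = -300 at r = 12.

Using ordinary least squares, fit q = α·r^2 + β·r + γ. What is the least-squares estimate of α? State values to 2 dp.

Sums needed: Σr^2·r^2 = 46018, Σr^2·r = 4192, Σr^2 = 394, Σr·r = 394, Σr = 40, Σ1 = 5.
And Σr^2·q = -96532, Σr·q = -8808, Σq = -832.
So AᵀA·[α, β, γ]ᵀ = Aᵀq: [[46018, 4192, 394]; [4192, 394, 40]; [394, 40, 5]]·[α, β, γ]ᵀ = [-96532, -8808, -832]ᵀ.
Solving the 3×3 system (Gaussian elimination) gives α = -67162/32799, β = -764/2523, γ = -28644/10933.

α = -2.05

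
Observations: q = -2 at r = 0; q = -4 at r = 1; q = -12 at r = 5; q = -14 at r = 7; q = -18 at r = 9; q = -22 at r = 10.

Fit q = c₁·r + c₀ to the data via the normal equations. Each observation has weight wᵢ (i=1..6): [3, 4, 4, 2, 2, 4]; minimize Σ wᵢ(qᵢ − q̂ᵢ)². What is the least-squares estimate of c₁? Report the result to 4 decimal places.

c₁ = -1.9155

Forming AᵀWA = [[764, 96]; [96, 19]] and AᵀWq = [-1656, -222]ᵀ gives AᵀWA·[c₁, c₀]ᵀ = AᵀWq.
Determinant 764·19 − 96² = 5300.
c₁ = ((-1656)·19 − 96·(-222))/5300 = -2538/1325; c₀ = (764·(-222) − 96·(-1656))/5300 = -2658/1325.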